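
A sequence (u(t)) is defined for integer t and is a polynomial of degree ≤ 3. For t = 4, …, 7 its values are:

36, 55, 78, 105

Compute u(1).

3

First differences: 19, 23, 27. Second differences: 4, 4.
Level-2 differences are constant, so u has degree 2.
Fitting a degree-2 polynomial gives u(t) = 2t² + t.
Then u(1) = 3.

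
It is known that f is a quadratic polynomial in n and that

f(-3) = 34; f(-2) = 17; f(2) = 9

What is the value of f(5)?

66

Write f(n) = an² + bn + c; the 3 given values yield a linear system in the 3 coefficients.
Solving, f(n) = 3n² - 2n + 1.
Then f(5) = 66.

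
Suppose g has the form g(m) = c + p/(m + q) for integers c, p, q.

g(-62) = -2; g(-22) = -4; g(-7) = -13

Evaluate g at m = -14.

-6

(g(m) − c)(m + q) = p for each data point; the three points give a linear system in c and q, then p follows.
Solving: c = -1, q = 2, p = 60, so g(m) = -1 + 60/(m + 2).
Then g(-14) = -1 + 60/(-12) = -6.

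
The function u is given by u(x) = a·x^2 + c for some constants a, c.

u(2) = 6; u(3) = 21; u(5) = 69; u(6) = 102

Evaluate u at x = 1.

-3

From u(2) = 6 and u(3) = 21: 4a + c = 6 and 9a + c = 21.
Subtracting: 5a = 15, so a = 3; then c = 6 − 3·4 = -6.
So u(x) = 3x² − 6, and u(1) = -3.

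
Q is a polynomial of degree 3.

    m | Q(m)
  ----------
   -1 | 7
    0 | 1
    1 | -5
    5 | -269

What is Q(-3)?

Write Q(m) = am³ + bm² + cm + d; the 4 given values yield a linear system in the 4 coefficients.
Solving, Q(m) = -2m³ - 4m + 1.
Then Q(-3) = 67.

67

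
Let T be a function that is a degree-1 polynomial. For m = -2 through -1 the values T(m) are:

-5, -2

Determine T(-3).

Write T(m) = am + b; the 2 given values yield a linear system in the 2 coefficients.
Solving, T(m) = 3m + 1.
Then T(-3) = -8.

-8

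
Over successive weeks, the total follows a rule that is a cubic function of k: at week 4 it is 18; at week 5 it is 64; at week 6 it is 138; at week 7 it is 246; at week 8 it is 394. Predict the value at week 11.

Write the value at k as f(k).
First differences: 46, 74, 108, 148. Second differences: 28, 34, 40. Third differences: 6, 6.
Level-3 differences are constant, so f has degree 3.
Fitting a degree-3 polynomial gives f(k) = k³ - k² - 6k - 6.
Then f(11) = 1138.

1138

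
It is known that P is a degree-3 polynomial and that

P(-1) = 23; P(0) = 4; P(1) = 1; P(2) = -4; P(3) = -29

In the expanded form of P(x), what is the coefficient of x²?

8

First differences: -19, -3, -5, -25. Second differences: 16, -2, -20. Third differences: -18, -18.
Level-3 differences are constant, so P has degree 3.
Fitting a degree-3 polynomial gives P(x) = -3x³ + 8x² - 8x + 4.
The coefficient of x² is 8.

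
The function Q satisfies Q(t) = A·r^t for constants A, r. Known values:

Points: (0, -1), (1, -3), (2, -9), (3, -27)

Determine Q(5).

-243

Consecutive ratio: -3/(-1) = 3, and -9/(-3) = 3, so r = 3.
Then A·3^0 = -1 gives A = -1, and Q(t) = -1·3^t.
Q(5) = -1·3^5 = -243.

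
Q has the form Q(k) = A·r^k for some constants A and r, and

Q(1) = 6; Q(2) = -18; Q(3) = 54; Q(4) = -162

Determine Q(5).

Consecutive ratio: -18/6 = -3, and 54/(-18) = -3, so r = -3.
Then A·(-3)^1 = 6 gives A = -2, and Q(k) = -2·(-3)^k.
Q(5) = -2·(-3)^5 = 486.

486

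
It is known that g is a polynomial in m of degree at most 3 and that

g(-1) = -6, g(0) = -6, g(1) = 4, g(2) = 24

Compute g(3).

First differences: 0, 10, 20. Second differences: 10, 10.
Level-2 differences are constant, so g has degree 2.
Extending the table by one column gives the next first difference 30, so g(3) = 24 + 30 = 54.

54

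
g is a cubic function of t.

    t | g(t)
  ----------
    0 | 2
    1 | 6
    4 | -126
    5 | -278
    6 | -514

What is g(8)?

-1310

Write g(t) = at³ + bt² + ct + d; the 5 given values yield a linear system in the 4 coefficients.
Solving, g(t) = -3t³ + 3t² + 4t + 2.
Then g(8) = -1310.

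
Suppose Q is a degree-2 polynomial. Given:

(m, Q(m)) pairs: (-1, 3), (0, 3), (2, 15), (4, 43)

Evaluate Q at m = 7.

115

Write Q(m) = am² + bm + c; the 4 given values yield a linear system in the 3 coefficients.
Solving, Q(m) = 2m² + 2m + 3.
Then Q(7) = 115.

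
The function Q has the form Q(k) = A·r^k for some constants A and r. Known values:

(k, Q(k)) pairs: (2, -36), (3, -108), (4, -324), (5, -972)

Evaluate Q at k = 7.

Consecutive ratio: -108/(-36) = 3, and -324/(-108) = 3, so r = 3.
Then A·3^2 = -36 gives A = -4, and Q(k) = -4·3^k.
Q(7) = -4·3^7 = -8748.

-8748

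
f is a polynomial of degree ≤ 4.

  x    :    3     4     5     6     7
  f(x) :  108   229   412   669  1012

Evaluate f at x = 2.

First differences: 121, 183, 257, 343. Second differences: 62, 74, 86. Third differences: 12, 12.
Level-3 differences are constant, so f has degree 3.
Fitting a degree-3 polynomial gives f(x) = 2x³ + 7x² - 2x - 3.
Then f(2) = 37.

37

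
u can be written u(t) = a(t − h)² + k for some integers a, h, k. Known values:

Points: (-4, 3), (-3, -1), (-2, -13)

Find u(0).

-61

First differences -4, -12; second difference -8 = 2a, so a = -4.
Expanding, the t-coefficient is −2ah = 8h; matching it to the data gives h = -4, and then k = 3.
So u(t) = -4(t + 4)² + 3.
u(0) = -4·4² + 3 = -61.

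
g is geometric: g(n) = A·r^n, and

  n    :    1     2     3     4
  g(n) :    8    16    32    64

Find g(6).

256

Consecutive ratio: 16/8 = 2, and 32/16 = 2, so r = 2.
Then A·2^1 = 8 gives A = 4, and g(n) = 4·2^n.
g(6) = 4·2^6 = 256.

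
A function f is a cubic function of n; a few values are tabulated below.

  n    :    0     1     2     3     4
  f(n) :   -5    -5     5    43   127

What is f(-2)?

Write f(n) = an³ + bn² + cn + d; the 5 given values yield a linear system in the 4 coefficients.
Solving, f(n) = 3n³ - 4n² + n - 5.
Then f(-2) = -47.

-47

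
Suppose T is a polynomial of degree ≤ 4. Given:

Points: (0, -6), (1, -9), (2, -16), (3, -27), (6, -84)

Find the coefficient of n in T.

Write T(n) = an^4 + bn³ + cn² + dn + e; the 5 given values yield a linear system in the 5 coefficients.
Solving, the top 2 coefficients vanish, and T(n) = -2n² - n - 6.
The coefficient of n is -1.

-1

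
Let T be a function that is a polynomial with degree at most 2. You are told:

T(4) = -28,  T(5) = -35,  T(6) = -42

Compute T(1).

-7

First differences: -7, -7.
Level-1 differences are constant, so T has degree 1.
Fitting a degree-1 polynomial gives T(k) = -7k.
Then T(1) = -7.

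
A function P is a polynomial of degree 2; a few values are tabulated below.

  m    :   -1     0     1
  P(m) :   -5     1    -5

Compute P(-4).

-95

Write P(m) = am² + bm + c; the 3 given values yield a linear system in the 3 coefficients.
Solving, P(m) = -6m² + 1.
Then P(-4) = -95.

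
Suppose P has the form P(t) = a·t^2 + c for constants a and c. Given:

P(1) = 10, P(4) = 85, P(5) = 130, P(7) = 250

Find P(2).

From P(1) = 10 and P(4) = 85: 1a + c = 10 and 16a + c = 85.
Subtracting: 15a = 75, so a = 5; then c = 10 − 5·1 = 5.
So P(t) = 5t² + 5, and P(2) = 25.

25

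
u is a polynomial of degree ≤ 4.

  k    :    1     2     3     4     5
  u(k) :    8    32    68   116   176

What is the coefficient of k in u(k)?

First differences: 24, 36, 48, 60. Second differences: 12, 12, 12.
Level-2 differences are constant, so u has degree 2.
Fitting a degree-2 polynomial gives u(k) = 6k² + 6k - 4.
The coefficient of k is 6.

6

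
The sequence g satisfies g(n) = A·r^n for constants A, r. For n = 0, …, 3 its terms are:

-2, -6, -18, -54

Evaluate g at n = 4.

Consecutive ratio: -6/(-2) = 3, and -18/(-6) = 3, so r = 3.
Then A·3^0 = -2 gives A = -2, and g(n) = -2·3^n.
g(4) = -2·3^4 = -162.

-162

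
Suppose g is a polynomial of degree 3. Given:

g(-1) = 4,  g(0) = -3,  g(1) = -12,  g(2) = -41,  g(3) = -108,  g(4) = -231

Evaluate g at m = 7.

-1116

Write g(m) = am³ + bm² + cm + d; the 6 given values yield a linear system in the 4 coefficients.
Solving, g(m) = -3m³ - m² - 5m - 3.
Then g(7) = -1116.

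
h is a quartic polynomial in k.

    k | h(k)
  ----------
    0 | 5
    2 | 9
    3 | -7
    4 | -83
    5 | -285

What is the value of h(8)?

Write h(k) = ak^4 + bk³ + ck² + dk + e; the 5 given values yield a linear system in the 5 coefficients.
Solving, h(k) = -k^4 + 3k³ - 2k² + 2k + 5.
Then h(8) = -2667.

-2667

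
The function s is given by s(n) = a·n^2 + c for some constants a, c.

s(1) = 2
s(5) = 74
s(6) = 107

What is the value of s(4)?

From s(1) = 2 and s(5) = 74: 1a + c = 2 and 25a + c = 74.
Subtracting: 24a = 72, so a = 3; then c = 2 − 3·1 = -1.
So s(n) = 3n² − 1, and s(4) = 47.

47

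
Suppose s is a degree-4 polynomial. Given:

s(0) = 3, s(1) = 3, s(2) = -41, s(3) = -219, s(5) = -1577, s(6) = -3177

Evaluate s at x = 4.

Write s(x) = ax^4 + bx³ + cx² + dx + e; the 6 given values yield a linear system in the 5 coefficients.
Solving, s(x) = -2x^4 - 3x³ + x² + 4x + 3.
Then s(4) = -669.

-669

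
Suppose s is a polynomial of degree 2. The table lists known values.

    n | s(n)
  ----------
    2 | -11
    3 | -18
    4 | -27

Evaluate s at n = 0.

Write s(n) = an² + bn + c; the 3 given values yield a linear system in the 3 coefficients.
Solving, s(n) = -n² - 2n - 3.
Then s(0) = -3.

-3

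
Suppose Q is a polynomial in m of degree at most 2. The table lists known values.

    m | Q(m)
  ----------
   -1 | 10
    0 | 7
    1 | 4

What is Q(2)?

First differences: -3, -3.
Level-1 differences are constant, so Q has degree 1.
Fitting a degree-1 polynomial gives Q(m) = -3m + 7.
Then Q(2) = 1.

1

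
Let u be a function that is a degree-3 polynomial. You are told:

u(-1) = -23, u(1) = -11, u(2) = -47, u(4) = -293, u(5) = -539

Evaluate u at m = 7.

Write u(m) = am³ + bm² + cm + d; the 5 given values yield a linear system in the 4 coefficients.
Solving, u(m) = -3m³ - 8m² + 9m - 9.
Then u(7) = -1367.

-1367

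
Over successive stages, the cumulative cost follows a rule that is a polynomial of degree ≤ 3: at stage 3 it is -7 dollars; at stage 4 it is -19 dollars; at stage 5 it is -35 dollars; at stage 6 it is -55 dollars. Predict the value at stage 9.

Write the value at t as T(t).
First differences: -12, -16, -20. Second differences: -4, -4.
Level-2 differences are constant, so T has degree 2.
Fitting a degree-2 polynomial gives T(t) = -2t² + 2t + 5.
Then T(9) = -139.

-139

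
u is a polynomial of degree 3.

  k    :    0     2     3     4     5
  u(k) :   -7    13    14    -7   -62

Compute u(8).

-551

Write u(k) = ak³ + bk² + ck + d; the 5 given values yield a linear system in the 4 coefficients.
Solving, u(k) = -2k³ + 7k² + 4k - 7.
Then u(8) = -551.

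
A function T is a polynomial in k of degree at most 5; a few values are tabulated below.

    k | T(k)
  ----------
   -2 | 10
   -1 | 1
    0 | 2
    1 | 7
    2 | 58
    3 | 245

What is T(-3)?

First differences: -9, 1, 5, 51, 187. Second differences: 10, 4, 46, 136. Third differences: -6, 42, 90. Fourth differences: 48, 48.
Level-4 differences are constant, so T has degree 4.
Fitting a degree-4 polynomial gives T(k) = 2k^4 + 3k³ + 2.
Then T(-3) = 83.

83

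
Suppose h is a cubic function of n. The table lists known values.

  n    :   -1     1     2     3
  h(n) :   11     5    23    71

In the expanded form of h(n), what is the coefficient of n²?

3

Write h(n) = an³ + bn² + cn + d; the 4 given values yield a linear system in the 4 coefficients.
Solving, h(n) = 2n³ + 3n² - 5n + 5.
The coefficient of n² is 3.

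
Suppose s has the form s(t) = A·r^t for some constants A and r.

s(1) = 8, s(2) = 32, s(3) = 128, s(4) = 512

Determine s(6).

8192

Consecutive ratio: 32/8 = 4, and 128/32 = 4, so r = 4.
Then A·4^1 = 8 gives A = 2, and s(t) = 2·4^t.
s(6) = 2·4^6 = 8192.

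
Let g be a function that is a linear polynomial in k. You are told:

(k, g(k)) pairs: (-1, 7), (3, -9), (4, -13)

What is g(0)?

Write g(k) = ak + b; the 3 given values yield a linear system in the 2 coefficients.
Solving, g(k) = -4k + 3.
The constant term is g(0) = 3.

3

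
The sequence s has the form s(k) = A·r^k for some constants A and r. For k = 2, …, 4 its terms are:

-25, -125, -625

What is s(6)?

Consecutive ratio: -125/(-25) = 5, and -625/(-125) = 5, so r = 5.
Then A·5^2 = -25 gives A = -1, and s(k) = -1·5^k.
s(6) = -1·5^6 = -15625.

-15625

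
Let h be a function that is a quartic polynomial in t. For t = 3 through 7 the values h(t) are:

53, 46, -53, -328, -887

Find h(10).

Write h(t) = at^4 + bt³ + ct² + dt + e; the 5 given values yield a linear system in the 5 coefficients.
Solving, h(t) = -t^4 + 4t³ + 3t² - t + 2.
Then h(10) = -5708.

-5708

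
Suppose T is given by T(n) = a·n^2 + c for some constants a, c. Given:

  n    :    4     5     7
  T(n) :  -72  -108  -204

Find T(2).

From T(4) = -72 and T(5) = -108: 16a + c = -72 and 25a + c = -108.
Subtracting: 9a = -36, so a = -4; then c = -72 − (-4)·16 = -8.
So T(n) = -4n² − 8, and T(2) = -24.

-24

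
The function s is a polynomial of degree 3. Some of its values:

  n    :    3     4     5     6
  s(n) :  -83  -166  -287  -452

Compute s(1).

Write s(n) = an³ + bn² + cn + d; the 4 given values yield a linear system in the 4 coefficients.
Solving, s(n) = -n³ - 7n² + 3n - 2.
Then s(1) = -7.

-7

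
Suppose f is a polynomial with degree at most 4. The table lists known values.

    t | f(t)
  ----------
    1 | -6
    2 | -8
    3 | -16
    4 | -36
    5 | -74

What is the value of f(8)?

-356

Write f(t) = at^4 + bt³ + ct² + dt + e; the 5 given values yield a linear system in the 5 coefficients.
Solving, the leading coefficient vanishes, and f(t) = -t³ + 3t² - 4t - 4.
Then f(8) = -356.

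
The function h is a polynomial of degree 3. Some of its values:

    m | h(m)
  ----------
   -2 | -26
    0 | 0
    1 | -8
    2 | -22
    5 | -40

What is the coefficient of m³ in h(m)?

1

Write h(m) = am³ + bm² + cm + d; the 5 given values yield a linear system in the 4 coefficients.
Solving, h(m) = m³ - 6m² - 3m.
The coefficient of m³ is 1.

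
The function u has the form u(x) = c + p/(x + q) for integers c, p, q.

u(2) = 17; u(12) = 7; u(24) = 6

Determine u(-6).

(u(x) − c)(x + q) = p for each data point; the three points give a linear system in c and q, then p follows.
Solving: c = 5, q = 0, p = 24, so u(x) = 5 + 24/(x + 0).
Then u(-6) = 5 + 24/(-6) = 1.

1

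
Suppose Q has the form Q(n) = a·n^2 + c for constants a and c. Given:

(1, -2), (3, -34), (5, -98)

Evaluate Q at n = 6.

-142

From Q(1) = -2 and Q(3) = -34: 1a + c = -2 and 9a + c = -34.
Subtracting: 8a = -32, so a = -4; then c = -2 − (-4)·1 = 2.
So Q(n) = -4n² + 2, and Q(6) = -142.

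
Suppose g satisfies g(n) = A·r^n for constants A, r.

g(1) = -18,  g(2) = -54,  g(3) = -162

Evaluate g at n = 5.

Consecutive ratio: -54/(-18) = 3, and -162/(-54) = 3, so r = 3.
Then A·3^1 = -18 gives A = -6, and g(n) = -6·3^n.
g(5) = -6·3^5 = -1458.

-1458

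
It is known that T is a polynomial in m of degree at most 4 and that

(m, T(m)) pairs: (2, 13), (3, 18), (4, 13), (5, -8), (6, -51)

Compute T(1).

First differences: 5, -5, -21, -43. Second differences: -10, -16, -22. Third differences: -6, -6.
Level-3 differences are constant, so T has degree 3.
Fitting a degree-3 polynomial gives T(m) = -m³ + 4m² + 4m - 3.
Then T(1) = 4.

4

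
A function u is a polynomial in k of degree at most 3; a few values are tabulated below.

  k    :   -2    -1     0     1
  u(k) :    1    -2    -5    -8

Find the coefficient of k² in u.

0

First differences: -3, -3, -3.
Level-1 differences are constant, so u has degree 1.
Fitting a degree-1 polynomial gives u(k) = -3k - 5.
The coefficient of k² is 0.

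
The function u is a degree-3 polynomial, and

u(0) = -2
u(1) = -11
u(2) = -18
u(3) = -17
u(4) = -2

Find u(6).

Write u(t) = at³ + bt² + ct + d; the 5 given values yield a linear system in the 4 coefficients.
Solving, u(t) = t³ - 2t² - 8t - 2.
Then u(6) = 94.

94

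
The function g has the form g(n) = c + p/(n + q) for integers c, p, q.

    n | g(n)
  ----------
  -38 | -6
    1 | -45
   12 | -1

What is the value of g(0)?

(g(n) − c)(n + q) = p for each data point; the three points give a linear system in c and q, then p follows.
Solving: c = -5, q = -2, p = 40, so g(n) = -5 + 40/(n − 2).
Then g(0) = -5 + 40/(-2) = -25.

-25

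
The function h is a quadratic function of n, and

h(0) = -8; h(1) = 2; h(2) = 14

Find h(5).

Write h(n) = an² + bn + c; the 3 given values yield a linear system in the 3 coefficients.
Solving, h(n) = n² + 9n - 8.
Then h(5) = 62.

62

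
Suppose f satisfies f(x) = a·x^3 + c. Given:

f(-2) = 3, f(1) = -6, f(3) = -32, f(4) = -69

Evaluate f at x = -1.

From f(-2) = 3 and f(1) = -6: -8a + c = 3 and 1a + c = -6.
Subtracting: 9a = -9, so a = -1; then c = 3 − (-1)·(-8) = -5.
So f(x) = -1x³ − 5, and f(-1) = -4.

-4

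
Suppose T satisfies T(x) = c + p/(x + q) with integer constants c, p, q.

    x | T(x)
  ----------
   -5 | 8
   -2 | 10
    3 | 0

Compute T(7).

(T(x) − c)(x + q) = p for each data point; the three points give a linear system in c and q, then p follows.
Solving: c = 6, q = -1, p = -12, so T(x) = 6 − 12/(x − 1).
Then T(7) = 6 − 12/6 = 4.

4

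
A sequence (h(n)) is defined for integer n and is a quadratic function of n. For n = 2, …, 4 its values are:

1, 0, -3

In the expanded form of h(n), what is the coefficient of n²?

Write h(n) = an² + bn + c; the 3 given values yield a linear system in the 3 coefficients.
Solving, h(n) = -n² + 4n - 3.
The coefficient of n² is -1.

-1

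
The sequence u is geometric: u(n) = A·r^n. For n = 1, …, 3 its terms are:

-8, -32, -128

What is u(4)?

-512

Consecutive ratio: -32/(-8) = 4, and -128/(-32) = 4, so r = 4.
Then A·4^1 = -8 gives A = -2, and u(n) = -2·4^n.
u(4) = -2·4^4 = -512.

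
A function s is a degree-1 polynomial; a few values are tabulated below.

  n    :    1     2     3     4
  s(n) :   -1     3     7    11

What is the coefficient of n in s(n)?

First differences: 4, 4, 4.
Level-1 differences are constant, so s has degree 1.
Fitting a degree-1 polynomial gives s(n) = 4n - 5.
The coefficient of n is 4.

4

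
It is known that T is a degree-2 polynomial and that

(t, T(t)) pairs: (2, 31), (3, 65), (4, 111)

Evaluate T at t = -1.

Write T(t) = at² + bt + c; the 3 given values yield a linear system in the 3 coefficients.
Solving, T(t) = 6t² + 4t - 1.
Then T(-1) = 1.

1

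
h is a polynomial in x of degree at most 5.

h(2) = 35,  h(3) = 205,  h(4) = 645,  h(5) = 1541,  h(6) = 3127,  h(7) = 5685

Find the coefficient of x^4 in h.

2

Write h(x) = ax^5 + bx^4 + cx³ + dx² + ex + p; the 6 given values yield a linear system in the 6 coefficients.
Solving, the leading coefficient vanishes, and h(x) = 2x^4 + 3x³ - 2x² - 7x + 1.
The coefficient of x^4 is 2.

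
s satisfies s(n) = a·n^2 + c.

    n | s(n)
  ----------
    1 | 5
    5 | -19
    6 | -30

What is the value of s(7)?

From s(1) = 5 and s(5) = -19: 1a + c = 5 and 25a + c = -19.
Subtracting: 24a = -24, so a = -1; then c = 5 − (-1)·1 = 6.
So s(n) = -1n² + 6, and s(7) = -43.

-43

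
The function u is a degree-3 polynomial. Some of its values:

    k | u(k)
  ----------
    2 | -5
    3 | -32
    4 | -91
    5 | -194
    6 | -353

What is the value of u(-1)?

4

Write u(k) = ak³ + bk² + ck + d; the 5 given values yield a linear system in the 4 coefficients.
Solving, u(k) = -2k³ + 2k² + k + 1.
Then u(-1) = 4.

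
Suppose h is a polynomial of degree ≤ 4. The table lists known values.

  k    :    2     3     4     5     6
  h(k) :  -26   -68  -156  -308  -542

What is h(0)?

First differences: -42, -88, -152, -234. Second differences: -46, -64, -82. Third differences: -18, -18.
Level-3 differences are constant, so h has degree 3.
Fitting a degree-3 polynomial gives h(k) = -3k³ + 4k² - 5k - 8.
The constant term is h(0) = -8.

-8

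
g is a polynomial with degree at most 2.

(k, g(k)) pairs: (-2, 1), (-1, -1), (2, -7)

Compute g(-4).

Write g(k) = ak² + bk + c; the 3 given values yield a linear system in the 3 coefficients.
Solving, the leading coefficient vanishes, and g(k) = -2k - 3.
Then g(-4) = 5.

5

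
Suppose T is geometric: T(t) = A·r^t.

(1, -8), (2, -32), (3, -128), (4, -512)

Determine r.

4

Consecutive ratio: -32/(-8) = 4, and -128/(-32) = 4, so r = 4.
Then A·4^1 = -8 gives A = -2, and T(t) = -2·4^t.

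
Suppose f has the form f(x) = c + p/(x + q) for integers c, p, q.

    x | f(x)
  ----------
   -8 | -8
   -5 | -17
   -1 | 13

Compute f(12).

0

(f(x) − c)(x + q) = p for each data point; the three points give a linear system in c and q, then p follows.
Solving: c = -2, q = 3, p = 30, so f(x) = -2 + 30/(x + 3).
Then f(12) = -2 + 30/15 = 0.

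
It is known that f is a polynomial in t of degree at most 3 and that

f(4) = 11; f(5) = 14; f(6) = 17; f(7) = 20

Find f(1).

First differences: 3, 3, 3.
Level-1 differences are constant, so f has degree 1.
Fitting a degree-1 polynomial gives f(t) = 3t - 1.
Then f(1) = 2.

2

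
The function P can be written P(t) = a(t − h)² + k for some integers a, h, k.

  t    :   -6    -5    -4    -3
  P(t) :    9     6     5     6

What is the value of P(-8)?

21

First differences -3, -1, 1; second difference 2 = 2a, so a = 1.
Expanding, the t-coefficient is −2ah = -2h; matching it to the data gives h = -4, and then k = 5.
So P(t) = 1(t + 4)² + 5.
P(-8) = 1·(-4)² + 5 = 21.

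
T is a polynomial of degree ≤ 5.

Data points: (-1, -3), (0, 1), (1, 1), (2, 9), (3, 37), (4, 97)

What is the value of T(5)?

201

Write T(t) = at^5 + bt^4 + ct³ + dt² + et + p; the 6 given values yield a linear system in the 6 coefficients.
Solving, the top 2 coefficients vanish, and T(t) = 2t³ - 2t² + 1.
Then T(5) = 201.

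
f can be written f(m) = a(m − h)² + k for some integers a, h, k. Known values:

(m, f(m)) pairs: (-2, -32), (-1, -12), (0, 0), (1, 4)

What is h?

1

First differences 20, 12, 4; second difference -8 = 2a, so a = -4.
Expanding, the m-coefficient is −2ah = 8h; matching it to the data gives h = 1, and then k = 4.
So f(m) = -4(m − 1)² + 4.
Hence h = 1.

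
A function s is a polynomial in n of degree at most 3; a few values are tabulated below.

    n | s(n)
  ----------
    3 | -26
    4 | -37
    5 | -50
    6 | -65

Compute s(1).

-10

First differences: -11, -13, -15. Second differences: -2, -2.
Level-2 differences are constant, so s has degree 2.
Fitting a degree-2 polynomial gives s(n) = -n² - 4n - 5.
Then s(1) = -10.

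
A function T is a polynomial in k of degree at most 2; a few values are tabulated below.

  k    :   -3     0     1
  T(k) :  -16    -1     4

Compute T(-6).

Write T(k) = ak² + bk + c; the 3 given values yield a linear system in the 3 coefficients.
Solving, the leading coefficient vanishes, and T(k) = 5k - 1.
Then T(-6) = -31.

-31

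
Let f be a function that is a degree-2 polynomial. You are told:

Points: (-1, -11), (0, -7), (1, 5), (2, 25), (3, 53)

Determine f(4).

89

Write f(t) = at² + bt + c; the 5 given values yield a linear system in the 3 coefficients.
Solving, f(t) = 4t² + 8t - 7.
Then f(4) = 89.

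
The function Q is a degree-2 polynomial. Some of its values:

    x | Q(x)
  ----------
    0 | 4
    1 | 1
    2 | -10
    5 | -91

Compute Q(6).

Write Q(x) = ax² + bx + c; the 4 given values yield a linear system in the 3 coefficients.
Solving, Q(x) = -4x² + x + 4.
Then Q(6) = -134.

-134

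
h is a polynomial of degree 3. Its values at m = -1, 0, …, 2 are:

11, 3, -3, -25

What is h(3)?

-81

Write h(m) = am³ + bm² + cm + d; the 4 given values yield a linear system in the 4 coefficients.
Solving, h(m) = -3m³ + m² - 4m + 3.
Then h(3) = -81.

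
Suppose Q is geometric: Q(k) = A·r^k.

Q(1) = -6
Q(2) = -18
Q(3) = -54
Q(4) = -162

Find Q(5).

-486

Consecutive ratio: -18/(-6) = 3, and -54/(-18) = 3, so r = 3.
Then A·3^1 = -6 gives A = -2, and Q(k) = -2·3^k.
Q(5) = -2·3^5 = -486.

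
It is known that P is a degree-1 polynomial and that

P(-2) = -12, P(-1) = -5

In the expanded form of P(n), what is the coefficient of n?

Write P(n) = an + b; the 2 given values yield a linear system in the 2 coefficients.
Solving, P(n) = 7n + 2.
The coefficient of n is 7.

7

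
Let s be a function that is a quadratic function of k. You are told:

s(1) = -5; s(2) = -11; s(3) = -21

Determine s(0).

Write s(k) = ak² + bk + c; the 3 given values yield a linear system in the 3 coefficients.
Solving, s(k) = -2k² - 3.
Then s(0) = -3.

-3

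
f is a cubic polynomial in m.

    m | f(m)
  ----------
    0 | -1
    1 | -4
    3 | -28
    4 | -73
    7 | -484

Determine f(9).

Write f(m) = am³ + bm² + cm + d; the 5 given values yield a linear system in the 4 coefficients.
Solving, f(m) = -2m³ + 5m² - 6m - 1.
Then f(9) = -1108.

-1108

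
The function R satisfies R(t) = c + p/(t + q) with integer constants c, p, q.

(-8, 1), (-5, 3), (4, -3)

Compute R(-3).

(R(t) − c)(t + q) = p for each data point; the three points give a linear system in c and q, then p follows.
Solving: c = -1, q = 2, p = -12, so R(t) = -1 − 12/(t + 2).
Then R(-3) = -1 − 12/(-1) = 11.

11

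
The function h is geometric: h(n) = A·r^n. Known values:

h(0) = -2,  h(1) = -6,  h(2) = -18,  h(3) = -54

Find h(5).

Consecutive ratio: -6/(-2) = 3, and -18/(-6) = 3, so r = 3.
Then A·3^0 = -2 gives A = -2, and h(n) = -2·3^n.
h(5) = -2·3^5 = -486.

-486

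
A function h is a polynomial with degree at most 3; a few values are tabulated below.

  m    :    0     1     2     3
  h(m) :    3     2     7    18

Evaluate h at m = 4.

35

Write h(m) = am³ + bm² + cm + d; the 4 given values yield a linear system in the 4 coefficients.
Solving, the leading coefficient vanishes, and h(m) = 3m² - 4m + 3.
Then h(4) = 35.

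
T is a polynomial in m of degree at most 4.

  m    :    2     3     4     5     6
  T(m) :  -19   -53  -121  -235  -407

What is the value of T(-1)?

-1

First differences: -34, -68, -114, -172. Second differences: -34, -46, -58. Third differences: -12, -12.
Level-3 differences are constant, so T has degree 3.
Fitting a degree-3 polynomial gives T(m) = -2m³ + m² - m - 5.
Then T(-1) = -1.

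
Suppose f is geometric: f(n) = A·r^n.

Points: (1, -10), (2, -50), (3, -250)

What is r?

5

Consecutive ratio: -50/(-10) = 5, and -250/(-50) = 5, so r = 5.
Then A·5^1 = -10 gives A = -2, and f(n) = -2·5^n.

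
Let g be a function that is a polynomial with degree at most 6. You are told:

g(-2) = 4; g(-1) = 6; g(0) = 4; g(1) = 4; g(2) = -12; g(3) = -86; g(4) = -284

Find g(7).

-2642

First differences: 2, -2, 0, -16, -74, -198. Second differences: -4, 2, -16, -58, -124. Third differences: 6, -18, -42, -66. Fourth differences: -24, -24, -24.
Level-4 differences are constant, so g has degree 4.
Fitting a degree-4 polynomial gives g(x) = -x^4 - x³ + 2x² + 4.
Then g(7) = -2642.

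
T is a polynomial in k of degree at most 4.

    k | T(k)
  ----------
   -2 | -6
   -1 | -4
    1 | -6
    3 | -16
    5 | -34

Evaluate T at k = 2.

Write T(k) = ak^4 + bk³ + ck² + dk + e; the 5 given values yield a linear system in the 5 coefficients.
Solving, the top 2 coefficients vanish, and T(k) = -k² - k - 4.
Then T(2) = -10.

-10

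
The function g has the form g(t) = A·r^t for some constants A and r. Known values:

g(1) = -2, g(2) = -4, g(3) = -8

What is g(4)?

Consecutive ratio: -4/(-2) = 2, and -8/(-4) = 2, so r = 2.
Then A·2^1 = -2 gives A = -1, and g(t) = -1·2^t.
g(4) = -1·2^4 = -16.

-16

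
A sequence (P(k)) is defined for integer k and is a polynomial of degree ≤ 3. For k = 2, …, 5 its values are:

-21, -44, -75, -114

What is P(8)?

-279

First differences: -23, -31, -39. Second differences: -8, -8.
Level-2 differences are constant, so P has degree 2.
Fitting a degree-2 polynomial gives P(k) = -4k² - 3k + 1.
Then P(8) = -279.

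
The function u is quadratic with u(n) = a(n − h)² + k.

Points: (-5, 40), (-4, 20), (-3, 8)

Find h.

-2

First differences -20, -12; second difference 8 = 2a, so a = 4.
Expanding, the n-coefficient is −2ah = -8h; matching it to the data gives h = -2, and then k = 4.
So u(n) = 4(n + 2)² + 4.
Hence h = -2.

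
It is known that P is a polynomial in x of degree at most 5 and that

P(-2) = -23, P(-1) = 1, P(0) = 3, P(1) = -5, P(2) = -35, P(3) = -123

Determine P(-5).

-707

First differences: 24, 2, -8, -30, -88. Second differences: -22, -10, -22, -58. Third differences: 12, -12, -36. Fourth differences: -24, -24.
Level-4 differences are constant, so P has degree 4.
Fitting a degree-4 polynomial gives P(x) = -x^4 - 4x² - 3x + 3.
Then P(-5) = -707.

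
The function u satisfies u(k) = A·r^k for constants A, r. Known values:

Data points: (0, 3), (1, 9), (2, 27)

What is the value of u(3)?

Consecutive ratio: 9/3 = 3, and 27/9 = 3, so r = 3.
Then A·3^0 = 3 gives A = 3, and u(k) = 3·3^k.
u(3) = 3·3^3 = 81.

81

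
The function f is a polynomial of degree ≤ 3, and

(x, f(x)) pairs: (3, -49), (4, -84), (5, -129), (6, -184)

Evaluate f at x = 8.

-324

First differences: -35, -45, -55. Second differences: -10, -10.
Level-2 differences are constant, so f has degree 2.
Fitting a degree-2 polynomial gives f(x) = -5x² - 4.
Then f(8) = -324.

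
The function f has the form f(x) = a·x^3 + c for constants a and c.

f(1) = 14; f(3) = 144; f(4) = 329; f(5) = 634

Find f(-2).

From f(1) = 14 and f(3) = 144: 1a + c = 14 and 27a + c = 144.
Subtracting: 26a = 130, so a = 5; then c = 14 − 5·1 = 9.
So f(x) = 5x³ + 9, and f(-2) = -31.

-31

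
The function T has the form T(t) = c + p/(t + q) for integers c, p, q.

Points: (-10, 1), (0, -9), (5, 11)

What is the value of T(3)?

27

(T(t) − c)(t + q) = p for each data point; the three points give a linear system in c and q, then p follows.
Solving: c = 3, q = -2, p = 24, so T(t) = 3 + 24/(t − 2).
Then T(3) = 3 + 24/1 = 27.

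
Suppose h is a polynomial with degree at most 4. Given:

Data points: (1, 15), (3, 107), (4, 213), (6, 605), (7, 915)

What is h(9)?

1823

Write h(m) = am^4 + bm³ + cm² + dm + e; the 5 given values yield a linear system in the 5 coefficients.
Solving, the leading coefficient vanishes, and h(m) = 2m³ + 4m² + 4m + 5.
Then h(9) = 1823.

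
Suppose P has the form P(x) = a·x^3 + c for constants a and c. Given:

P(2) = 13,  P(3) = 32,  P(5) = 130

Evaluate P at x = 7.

348

From P(2) = 13 and P(3) = 32: 8a + c = 13 and 27a + c = 32.
Subtracting: 19a = 19, so a = 1; then c = 13 − 1·8 = 5.
So P(x) = 1x³ + 5, and P(7) = 348.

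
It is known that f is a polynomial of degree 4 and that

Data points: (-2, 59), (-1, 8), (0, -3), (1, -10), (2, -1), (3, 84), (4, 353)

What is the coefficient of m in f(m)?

-7

First differences: -51, -11, -7, 9, 85, 269. Second differences: 40, 4, 16, 76, 184. Third differences: -36, 12, 60, 108. Fourth differences: 48, 48, 48.
Level-4 differences are constant, so f has degree 4.
Fitting a degree-4 polynomial gives f(m) = 2m^4 - 2m³ - 7m - 3.
The coefficient of m is -7.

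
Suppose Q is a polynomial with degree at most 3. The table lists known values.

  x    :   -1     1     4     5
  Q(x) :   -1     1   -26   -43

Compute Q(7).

Write Q(x) = ax³ + bx² + cx + d; the 4 given values yield a linear system in the 4 coefficients.
Solving, the leading coefficient vanishes, and Q(x) = -2x² + x + 2.
Then Q(7) = -89.

-89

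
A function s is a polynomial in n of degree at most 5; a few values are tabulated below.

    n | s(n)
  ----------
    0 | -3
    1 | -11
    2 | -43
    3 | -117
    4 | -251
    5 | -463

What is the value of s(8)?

First differences: -8, -32, -74, -134, -212. Second differences: -24, -42, -60, -78. Third differences: -18, -18, -18.
Level-3 differences are constant, so s has degree 3.
Fitting a degree-3 polynomial gives s(n) = -3n³ - 3n² - 2n - 3.
Then s(8) = -1747.

-1747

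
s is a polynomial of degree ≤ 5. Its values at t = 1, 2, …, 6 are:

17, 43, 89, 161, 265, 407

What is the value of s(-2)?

-1

First differences: 26, 46, 72, 104, 142. Second differences: 20, 26, 32, 38. Third differences: 6, 6, 6.
Level-3 differences are constant, so s has degree 3.
Fitting a degree-3 polynomial gives s(t) = t³ + 4t² + 7t + 5.
Then s(-2) = -1.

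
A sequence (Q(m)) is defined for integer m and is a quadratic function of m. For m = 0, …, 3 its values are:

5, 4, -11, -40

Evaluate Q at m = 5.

-140

First differences: -1, -15, -29. Second differences: -14, -14.
Level-2 differences are constant, so Q has degree 2.
Fitting a degree-2 polynomial gives Q(m) = -7m² + 6m + 5.
Then Q(5) = -140.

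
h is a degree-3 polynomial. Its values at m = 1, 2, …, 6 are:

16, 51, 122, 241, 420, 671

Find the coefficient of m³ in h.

2

First differences: 35, 71, 119, 179, 251. Second differences: 36, 48, 60, 72. Third differences: 12, 12, 12.
Level-3 differences are constant, so h has degree 3.
Fitting a degree-3 polynomial gives h(m) = 2m³ + 6m² + 3m + 5.
The coefficient of m³ is 2.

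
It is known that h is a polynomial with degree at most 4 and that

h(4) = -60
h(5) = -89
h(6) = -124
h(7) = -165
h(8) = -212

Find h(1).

First differences: -29, -35, -41, -47. Second differences: -6, -6, -6.
Level-2 differences are constant, so h has degree 2.
Fitting a degree-2 polynomial gives h(t) = -3t² - 2t - 4.
Then h(1) = -9.

-9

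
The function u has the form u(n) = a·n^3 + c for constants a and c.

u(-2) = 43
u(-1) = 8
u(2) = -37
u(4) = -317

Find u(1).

-2

From u(-2) = 43 and u(-1) = 8: -8a + c = 43 and -1a + c = 8.
Subtracting: 7a = -35, so a = -5; then c = 43 − (-5)·(-8) = 3.
So u(n) = -5n³ + 3, and u(1) = -2.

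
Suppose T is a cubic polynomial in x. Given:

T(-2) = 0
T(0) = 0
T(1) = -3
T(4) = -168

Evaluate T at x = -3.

Write T(x) = ax³ + bx² + cx + d; the 4 given values yield a linear system in the 4 coefficients.
Solving, T(x) = -2x³ - 3x² + 2x.
Then T(-3) = 21.

21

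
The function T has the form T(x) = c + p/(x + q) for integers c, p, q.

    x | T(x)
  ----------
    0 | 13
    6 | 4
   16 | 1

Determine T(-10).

(T(x) − c)(x + q) = p for each data point; the three points give a linear system in c and q, then p follows.
Solving: c = -2, q = 4, p = 60, so T(x) = -2 + 60/(x + 4).
Then T(-10) = -2 + 60/(-6) = -12.

-12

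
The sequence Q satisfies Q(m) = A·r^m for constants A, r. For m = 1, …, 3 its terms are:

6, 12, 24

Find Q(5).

Consecutive ratio: 12/6 = 2, and 24/12 = 2, so r = 2.
Then A·2^1 = 6 gives A = 3, and Q(m) = 3·2^m.
Q(5) = 3·2^5 = 96.

96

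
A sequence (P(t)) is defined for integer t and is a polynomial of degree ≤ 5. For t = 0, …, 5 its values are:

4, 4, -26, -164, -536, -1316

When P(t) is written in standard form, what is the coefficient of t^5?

Write P(t) = at^5 + bt^4 + ct³ + dt² + et + p; the 6 given values yield a linear system in the 6 coefficients.
Solving, the leading coefficient vanishes, and P(t) = -2t^4 - t³ + 2t² + t + 4.
The coefficient of t^5 is 0.

0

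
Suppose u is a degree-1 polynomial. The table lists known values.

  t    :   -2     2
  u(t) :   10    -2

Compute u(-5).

19

Write u(t) = at + b; the 2 given values yield a linear system in the 2 coefficients.
Solving, u(t) = -3t + 4.
Then u(-5) = 19.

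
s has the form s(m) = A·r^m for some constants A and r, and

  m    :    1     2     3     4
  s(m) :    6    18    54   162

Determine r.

Consecutive ratio: 18/6 = 3, and 54/18 = 3, so r = 3.
Then A·3^1 = 6 gives A = 2, and s(m) = 2·3^m.

3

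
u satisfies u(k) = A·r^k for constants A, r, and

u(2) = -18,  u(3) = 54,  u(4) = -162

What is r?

Consecutive ratio: 54/(-18) = -3, and -162/54 = -3, so r = -3.
Then A·(-3)^2 = -18 gives A = -2, and u(k) = -2·(-3)^k.

-3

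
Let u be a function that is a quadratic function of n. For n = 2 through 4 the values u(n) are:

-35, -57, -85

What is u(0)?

Write u(n) = an² + bn + c; the 3 given values yield a linear system in the 3 coefficients.
Solving, u(n) = -3n² - 7n - 9.
The constant term is u(0) = -9.

-9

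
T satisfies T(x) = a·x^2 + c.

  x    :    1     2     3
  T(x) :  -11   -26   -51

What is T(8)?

From T(1) = -11 and T(2) = -26: 1a + c = -11 and 4a + c = -26.
Subtracting: 3a = -15, so a = -5; then c = -11 − (-5)·1 = -6.
So T(x) = -5x² − 6, and T(8) = -326.

-326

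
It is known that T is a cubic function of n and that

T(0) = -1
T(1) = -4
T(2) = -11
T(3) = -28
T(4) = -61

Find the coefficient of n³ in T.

First differences: -3, -7, -17, -33. Second differences: -4, -10, -16. Third differences: -6, -6.
Level-3 differences are constant, so T has degree 3.
Fitting a degree-3 polynomial gives T(n) = -n³ + n² - 3n - 1.
The coefficient of n³ is -1.

-1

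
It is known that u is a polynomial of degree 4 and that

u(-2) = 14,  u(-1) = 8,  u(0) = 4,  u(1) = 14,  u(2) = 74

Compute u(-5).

284

Write u(k) = ak^4 + bk³ + ck² + dk + e; the 5 given values yield a linear system in the 5 coefficients.
Solving, u(k) = k^4 + 4k³ + 6k² - k + 4.
Then u(-5) = 284.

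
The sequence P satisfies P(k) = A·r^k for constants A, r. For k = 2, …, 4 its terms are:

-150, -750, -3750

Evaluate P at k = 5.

-18750

Consecutive ratio: -750/(-150) = 5, and -3750/(-750) = 5, so r = 5.
Then A·5^2 = -150 gives A = -6, and P(k) = -6·5^k.
P(5) = -6·5^5 = -18750.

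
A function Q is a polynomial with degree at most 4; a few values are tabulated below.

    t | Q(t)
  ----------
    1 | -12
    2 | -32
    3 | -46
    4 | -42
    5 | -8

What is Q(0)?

Write Q(t) = at^4 + bt³ + ct² + dt + e; the 5 given values yield a linear system in the 5 coefficients.
Solving, the leading coefficient vanishes, and Q(t) = 2t³ - 9t² - 7t + 2.
Then Q(0) = 2.

2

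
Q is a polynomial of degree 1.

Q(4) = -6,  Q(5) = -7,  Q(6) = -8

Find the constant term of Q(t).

First differences: -1, -1.
Level-1 differences are constant, so Q has degree 1.
Fitting a degree-1 polynomial gives Q(t) = -t - 2.
The constant term is Q(0) = -2.

-2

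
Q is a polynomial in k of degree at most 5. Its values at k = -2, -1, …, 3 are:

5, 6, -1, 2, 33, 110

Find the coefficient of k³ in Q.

3

Write Q(k) = ak^5 + bk^4 + ck³ + dk² + ek + p; the 6 given values yield a linear system in the 6 coefficients.
Solving, the top 2 coefficients vanish, and Q(k) = 3k³ + 5k² - 5k - 1.
The coefficient of k³ is 3.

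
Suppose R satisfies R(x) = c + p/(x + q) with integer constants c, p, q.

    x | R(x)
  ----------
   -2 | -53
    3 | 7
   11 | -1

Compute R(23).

(R(x) − c)(x + q) = p for each data point; the three points give a linear system in c and q, then p follows.
Solving: c = -5, q = 1, p = 48, so R(x) = -5 + 48/(x + 1).
Then R(23) = -5 + 48/24 = -3.

-3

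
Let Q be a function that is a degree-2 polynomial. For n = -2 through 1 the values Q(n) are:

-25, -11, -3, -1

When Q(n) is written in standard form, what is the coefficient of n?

5

First differences: 14, 8, 2. Second differences: -6, -6.
Level-2 differences are constant, so Q has degree 2.
Fitting a degree-2 polynomial gives Q(n) = -3n² + 5n - 3.
The coefficient of n is 5.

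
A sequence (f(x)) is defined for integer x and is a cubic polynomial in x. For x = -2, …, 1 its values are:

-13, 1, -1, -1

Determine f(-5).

Write f(x) = ax³ + bx² + cx + d; the 4 given values yield a linear system in the 4 coefficients.
Solving, f(x) = 3x³ + x² - 4x - 1.
Then f(-5) = -331.

-331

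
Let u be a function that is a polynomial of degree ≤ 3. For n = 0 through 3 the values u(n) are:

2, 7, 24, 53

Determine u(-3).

First differences: 5, 17, 29. Second differences: 12, 12.
Level-2 differences are constant, so u has degree 2.
Fitting a degree-2 polynomial gives u(n) = 6n² - n + 2.
Then u(-3) = 59.

59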